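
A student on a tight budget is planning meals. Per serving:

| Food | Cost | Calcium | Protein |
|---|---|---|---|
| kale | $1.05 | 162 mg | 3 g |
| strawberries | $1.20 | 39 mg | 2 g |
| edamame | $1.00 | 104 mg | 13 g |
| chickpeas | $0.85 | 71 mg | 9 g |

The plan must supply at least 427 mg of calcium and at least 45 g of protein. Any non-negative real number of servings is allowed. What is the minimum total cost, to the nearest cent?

Two binding constraints pin down two serving amounts, so the optimal mix uses at most two foods. The candidates are each food alone (scaled to the tighter of calcium/protein) and each pair with both constraints tight.
kale only: max(427/162, 45/3) = 15 servings → $15.75.
strawberries only: max(427/39, 45/2) = 22.5 servings → $27.00.
edamame only: max(427/104, 45/13) = 4.106 servings → $4.11.
chickpeas only: max(427/71, 45/9) = 6.014 servings → $5.11.
kale + strawberries with both targets exact would need a negative amount; discard.
kale + edamame with both tight: 0.4855 servings and 3.349 servings → $3.86.
kale + chickpeas with both tight: 0.5205 servings and 4.827 servings → $4.65.
strawberries + edamame with both tight: 2.913 servings and 3.013 servings → $6.51.
strawberries + chickpeas with both tight: 3.1 servings and 4.311 servings → $7.38.
edamame + chickpeas: the both-tight solution has a negative serving — not a feasible corner.
So the least-cost plan costs $3.86.

$3.86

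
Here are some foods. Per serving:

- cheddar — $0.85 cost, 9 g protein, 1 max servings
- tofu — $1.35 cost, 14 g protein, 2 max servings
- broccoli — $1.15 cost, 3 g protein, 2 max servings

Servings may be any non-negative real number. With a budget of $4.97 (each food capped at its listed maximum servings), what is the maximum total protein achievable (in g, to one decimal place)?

40.7 g

Protein per dollar: cheddar 10.59, tofu 10.37, broccoli 2.609.
Take 1 serving of cheddar: spends $0.85, +9.0 g protein (running total 9.0 g).
Take 2 servings of tofu: spends $2.70, +28.0 g protein (running total 37.0 g).
Take 1.235 servings of broccoli: spends $1.42, +3.7 g protein (running total 40.7 g).
Greedy by best ratio exhausts the cost allowance optimally: 40.7 g.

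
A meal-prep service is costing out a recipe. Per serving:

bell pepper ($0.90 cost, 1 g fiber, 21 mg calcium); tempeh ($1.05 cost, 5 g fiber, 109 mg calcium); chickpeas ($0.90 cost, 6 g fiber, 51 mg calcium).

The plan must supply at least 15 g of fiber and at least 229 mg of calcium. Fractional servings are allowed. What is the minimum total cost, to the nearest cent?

The cheapest plan sits at a corner of the feasible region — with two constraints it uses at most two foods.
bell pepper only: max(15/1, 229/21) = 15 servings → $13.50.
tempeh only: max(15/5, 229/109) = 3 servings → $3.15.
chickpeas only: max(15/6, 229/51) = 4.49 servings → $4.04.
bell pepper + tempeh: the both-tight solution has a negative serving — not a feasible corner.
bell pepper + chickpeas with both tight: 8.12 servings and 1.147 servings → $8.34.
tempeh + chickpeas with both tight: 1.526 servings and 1.228 servings → $2.71.
The minimum over all feasible corners is $2.71.

$2.71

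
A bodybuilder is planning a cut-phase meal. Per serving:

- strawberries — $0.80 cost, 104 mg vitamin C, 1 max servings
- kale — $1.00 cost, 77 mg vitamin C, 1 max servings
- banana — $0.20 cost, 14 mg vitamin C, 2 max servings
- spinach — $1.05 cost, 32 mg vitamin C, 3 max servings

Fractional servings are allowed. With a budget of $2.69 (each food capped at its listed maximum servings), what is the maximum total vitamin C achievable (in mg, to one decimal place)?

Vitamin C per dollar: strawberries 130, kale 77, banana 70, spinach 30.48.
Take 1 serving of strawberries: spends $0.80, +104.0 mg vitamin C (running total 104.0 mg).
Take 1 serving of kale: spends $1.00, +77.0 mg vitamin C (running total 181.0 mg).
Take 2 servings of banana: spends $0.40, +28.0 mg vitamin C (running total 209.0 mg).
Take 0.4667 servings of spinach: spends $0.49, +14.9 mg vitamin C (running total 223.9 mg).
Greedy by best ratio exhausts the cost allowance optimally: 223.9 mg.

223.9 mg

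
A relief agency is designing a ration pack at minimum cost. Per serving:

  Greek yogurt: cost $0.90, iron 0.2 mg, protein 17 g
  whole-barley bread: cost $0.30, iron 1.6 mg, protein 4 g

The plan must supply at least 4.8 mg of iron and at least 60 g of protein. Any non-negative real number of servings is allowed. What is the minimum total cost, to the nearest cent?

A basic optimal solution has at most two foods positive. Try each food alone and each pair with both targets met exactly.
Greek yogurt only: max(4.8/0.2, 60/17) = 24 servings → $21.60.
whole-barley bread only: max(4.8/1.6, 60/4) = 15 servings → $4.50.
Greek yogurt + whole-barley bread with both tight: 2.909 servings and 2.636 servings → $3.41.
Cheapest feasible corner: $3.41.

$3.41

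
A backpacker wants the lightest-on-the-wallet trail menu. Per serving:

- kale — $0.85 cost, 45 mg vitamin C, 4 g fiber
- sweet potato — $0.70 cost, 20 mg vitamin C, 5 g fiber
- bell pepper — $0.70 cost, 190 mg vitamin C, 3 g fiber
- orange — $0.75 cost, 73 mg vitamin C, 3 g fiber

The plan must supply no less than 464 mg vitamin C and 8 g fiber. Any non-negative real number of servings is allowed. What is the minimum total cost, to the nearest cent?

$1.80

For a min-cost LP with two ≥-constraints, a basic feasible solution has at most two positive variables.
kale only: max(464/45, 8/4) = 10.31 servings → $8.76.
sweet potato only: max(464/20, 8/5) = 23.2 servings → $16.24.
bell pepper only: max(464/190, 8/3) = 2.667 servings → $1.87.
orange only: max(464/73, 8/3) = 6.356 servings → $4.77.
kale + sweet potato with both targets exact would need a negative amount; discard.
kale + bell pepper with both tight: 0.2048 servings and 2.394 servings → $1.85.
kale + orange: intersection lies outside the first quadrant.
sweet potato + bell pepper with both tight: 0.1438 servings and 2.427 servings → $1.80.
sweet potato + orange: the both-tight solution has a negative serving — not a feasible corner.
bell pepper + orange with both tight: 2.302 servings and 0.3647 servings → $1.88.
So the least-cost plan costs $1.80.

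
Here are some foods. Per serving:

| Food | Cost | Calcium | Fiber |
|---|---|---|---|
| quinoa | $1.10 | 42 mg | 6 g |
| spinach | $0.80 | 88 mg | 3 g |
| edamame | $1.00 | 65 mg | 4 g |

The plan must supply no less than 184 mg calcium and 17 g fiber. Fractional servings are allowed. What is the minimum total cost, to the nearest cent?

Minimising a linear cost over {calcium ≥ 184, fiber ≥ 17, servings ≥ 0} — the optimum is at a vertex, using one or two foods.
quinoa only: max(184/42, 17/6) = 4.381 servings → $4.82.
spinach only: max(184/88, 17/3) = 5.667 servings → $4.53.
edamame only: max(184/65, 17/4) = 4.25 servings → $4.25.
quinoa + spinach with both tight: 2.348 servings and 0.9701 servings → $3.36.
quinoa + edamame with both tight: 1.662 servings and 1.757 servings → $3.59.
spinach + edamame with both targets exact would need a negative amount; discard.
Cheapest feasible corner: $3.36.

$3.36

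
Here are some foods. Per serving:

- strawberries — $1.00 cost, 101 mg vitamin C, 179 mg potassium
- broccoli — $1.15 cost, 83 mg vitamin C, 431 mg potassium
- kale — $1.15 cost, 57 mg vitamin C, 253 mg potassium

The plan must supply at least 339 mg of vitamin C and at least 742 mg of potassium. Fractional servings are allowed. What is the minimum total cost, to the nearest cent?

Two binding constraints pin down two serving amounts, so the optimal mix uses at most two foods. The candidates are each food alone (scaled to the tighter of vitamin C/potassium) and each pair with both constraints tight.
strawberries only: max(339/101, 742/179) = 4.145 servings → $4.15.
broccoli only: max(339/83, 742/431) = 4.084 servings → $4.70.
kale only: max(339/57, 742/253) = 5.947 servings → $6.84.
strawberries + broccoli with both tight: 2.948 servings and 0.4973 servings → $3.52.
strawberries + kale with both tight: 2.832 servings and 0.9291 servings → $3.90.
broccoli + kale: intersection lies outside the first quadrant.
The minimum over all feasible corners is $3.52.

$3.52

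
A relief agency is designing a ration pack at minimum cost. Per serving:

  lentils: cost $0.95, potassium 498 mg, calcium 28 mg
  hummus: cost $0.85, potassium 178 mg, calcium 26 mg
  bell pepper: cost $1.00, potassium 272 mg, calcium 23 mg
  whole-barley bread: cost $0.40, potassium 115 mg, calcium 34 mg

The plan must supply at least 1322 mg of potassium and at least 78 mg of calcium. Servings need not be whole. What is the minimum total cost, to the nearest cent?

Minimising a linear cost over {potassium ≥ 1322, calcium ≥ 78, servings ≥ 0} — the optimum is at a vertex, using one or two foods.
lentils only: max(1322/498, 78/28) = 2.786 servings → $2.65.
hummus only: max(1322/178, 78/26) = 7.427 servings → $6.31.
bell pepper only: max(1322/272, 78/23) = 4.86 servings → $4.86.
whole-barley bread only: max(1322/115, 78/34) = 11.5 servings → $4.60.
lentils + hummus with both tight: 2.573 servings and 0.2295 servings → $2.64.
lentils + bell pepper with both tight: 2.394 servings and 0.4763 servings → $2.75.
lentils + whole-barley bread with both tight: 2.624 servings and 0.1333 servings → $2.55.
hummus + bell pepper: the both-tight solution has a negative serving — not a feasible corner.
hummus + whole-barley bread with both targets exact would need a negative amount; discard.
bell pepper + whole-barley bread with both targets exact would need a negative amount; discard.
So the least-cost plan costs $2.55.

$2.55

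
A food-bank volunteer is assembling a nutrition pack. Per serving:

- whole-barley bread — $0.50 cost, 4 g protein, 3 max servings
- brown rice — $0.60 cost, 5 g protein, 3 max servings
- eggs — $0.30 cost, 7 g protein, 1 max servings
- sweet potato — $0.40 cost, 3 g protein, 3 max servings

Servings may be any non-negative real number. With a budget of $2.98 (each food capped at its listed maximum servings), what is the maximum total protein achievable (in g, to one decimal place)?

29.0 g

Protein per dollar: eggs 23.33, brown rice 8.333, whole-barley bread 8, sweet potato 7.5.
Take 1 serving of eggs: spends $0.30, +7.0 g protein (running total 7.0 g).
Take 3 servings of brown rice: spends $1.80, +15.0 g protein (running total 22.0 g).
Take 1.76 servings of whole-barley bread: spends $0.88, +7.0 g protein (running total 29.0 g).
Filling greedily by protein-per-dollar is optimal for one linear limit, giving 29.0 g.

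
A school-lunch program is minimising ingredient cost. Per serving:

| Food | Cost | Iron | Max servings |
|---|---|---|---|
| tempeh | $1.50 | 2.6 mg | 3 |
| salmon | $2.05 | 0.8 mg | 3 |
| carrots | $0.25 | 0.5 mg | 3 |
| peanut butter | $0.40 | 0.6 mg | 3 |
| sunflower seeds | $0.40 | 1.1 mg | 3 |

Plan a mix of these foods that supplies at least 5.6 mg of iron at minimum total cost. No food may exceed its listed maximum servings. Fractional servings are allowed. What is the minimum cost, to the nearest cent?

Cost per mg of iron: sunflower seeds $0.3636, carrots $0.5000, tempeh $0.5769, peanut butter $0.6667, salmon $2.5625.
Take 3 servings of sunflower seeds: +3.3 mg iron for $1.20 (total $1.20, still need 2.3 mg).
Take 3 servings of carrots: +1.5 mg iron for $0.75 (total $1.95, still need 0.8 mg).
Take 0.3077 servings of tempeh: +0.8 mg iron for $0.46 (total $2.41, still need 0.0 mg).
Greedy by cheapest-per-mg is optimal for a single linear constraint, so the minimum cost is $2.41.

$2.41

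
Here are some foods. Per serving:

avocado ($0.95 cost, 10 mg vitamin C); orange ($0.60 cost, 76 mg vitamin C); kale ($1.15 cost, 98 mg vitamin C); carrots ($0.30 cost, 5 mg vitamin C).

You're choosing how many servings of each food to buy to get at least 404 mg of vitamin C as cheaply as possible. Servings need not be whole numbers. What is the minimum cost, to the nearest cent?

Cost per mg of vitamin C: orange $0.0079, kale $0.0117, carrots $0.0600, avocado $0.0950.
With no serving limits, use only orange: 404 mg / 76 mg = 5.316 servings × $0.60 = $3.19.

$3.19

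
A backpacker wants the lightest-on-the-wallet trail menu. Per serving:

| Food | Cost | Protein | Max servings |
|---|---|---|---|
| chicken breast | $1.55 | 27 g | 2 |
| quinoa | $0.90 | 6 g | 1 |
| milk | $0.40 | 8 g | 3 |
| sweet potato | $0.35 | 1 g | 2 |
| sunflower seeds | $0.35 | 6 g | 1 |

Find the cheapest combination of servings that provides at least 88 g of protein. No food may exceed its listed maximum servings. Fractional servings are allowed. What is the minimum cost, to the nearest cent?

Cost per g of protein: milk $0.0500, chicken breast $0.0574, sunflower seeds $0.0583, quinoa $0.1500, sweet potato $0.3500.
Take 3 servings of milk: +24.0 g protein for $1.20 (total $1.20, still need 64.0 g).
Take 2 servings of chicken breast: +54.0 g protein for $3.10 (total $4.30, still need 10.0 g).
Take 1 serving of sunflower seeds: +6.0 g protein for $0.35 (total $4.65, still need 4.0 g).
Take 0.6667 servings of quinoa: +4.0 g protein for $0.60 (total $5.25, still need 0.0 g).
Filling from the cheapest source first is optimal under one linear minimum: $5.25.

$5.25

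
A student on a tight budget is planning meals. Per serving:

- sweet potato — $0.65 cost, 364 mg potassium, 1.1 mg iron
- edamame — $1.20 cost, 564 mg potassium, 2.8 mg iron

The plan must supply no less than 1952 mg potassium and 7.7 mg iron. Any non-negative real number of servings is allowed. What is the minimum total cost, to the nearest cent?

sweet potato only: max(1952/364, 7.7/1.1) = 7 servings → $4.55.
edamame only: max(1952/564, 7.7/2.8) = 3.461 servings → $4.15.
sweet potato + edamame with both tight: 2.815 servings and 1.644 servings → $3.80.
So the least-cost plan costs $3.80.

$3.80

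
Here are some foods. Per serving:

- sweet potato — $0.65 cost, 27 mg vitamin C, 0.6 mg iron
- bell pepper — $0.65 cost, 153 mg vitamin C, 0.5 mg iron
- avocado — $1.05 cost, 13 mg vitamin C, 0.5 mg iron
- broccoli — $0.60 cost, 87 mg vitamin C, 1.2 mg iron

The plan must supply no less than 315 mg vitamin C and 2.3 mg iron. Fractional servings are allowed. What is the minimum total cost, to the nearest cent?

$1.66

At the optimum either one food covers both requirements or two foods hit both targets exactly; no other combination can be cheaper.
sweet potato only: max(315/27, 2.3/0.6) = 11.67 servings → $7.58.
bell pepper only: max(315/153, 2.3/0.5) = 4.6 servings → $2.99.
avocado only: max(315/13, 2.3/0.5) = 24.23 servings → $25.44.
broccoli only: max(315/87, 2.3/1.2) = 3.621 servings → $2.17.
sweet potato + bell pepper with both tight: 2.483 servings and 1.621 servings → $2.67.
sweet potato + avocado with both targets exact would need a negative amount; discard.
sweet potato + broccoli: intersection lies outside the first quadrant.
bell pepper + avocado with both tight: 1.823 servings and 2.777 servings → $4.10.
bell pepper + broccoli with both tight: 1.27 servings and 1.388 servings → $1.66.
avocado + broccoli: the both-tight solution has a negative serving — not a feasible corner.
The minimum over all feasible corners is $1.66.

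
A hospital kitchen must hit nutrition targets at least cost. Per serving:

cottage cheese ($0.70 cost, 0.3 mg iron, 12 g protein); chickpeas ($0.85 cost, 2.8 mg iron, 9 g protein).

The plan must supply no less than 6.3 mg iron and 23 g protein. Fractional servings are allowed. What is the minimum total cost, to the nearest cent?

$2.06

cottage cheese only: max(6.3/0.3, 23/12) = 21 servings → $14.70.
chickpeas only: max(6.3/2.8, 23/9) = 2.556 servings → $2.17.
cottage cheese + chickpeas with both tight: 0.2492 servings and 2.223 servings → $2.06.
So the least-cost plan costs $2.06.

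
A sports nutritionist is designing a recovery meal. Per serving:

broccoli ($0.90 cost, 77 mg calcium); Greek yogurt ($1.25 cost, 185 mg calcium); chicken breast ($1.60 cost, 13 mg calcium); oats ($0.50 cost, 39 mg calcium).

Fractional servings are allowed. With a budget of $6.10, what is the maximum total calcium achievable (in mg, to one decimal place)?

Calcium per dollar: Greek yogurt 148, broccoli 85.56, oats 78, chicken breast 8.125.
With no serving limits, spend the whole cost allowance on Greek yogurt: $6.10 / $1.25 × 185 mg = 902.8 mg.

902.8 mg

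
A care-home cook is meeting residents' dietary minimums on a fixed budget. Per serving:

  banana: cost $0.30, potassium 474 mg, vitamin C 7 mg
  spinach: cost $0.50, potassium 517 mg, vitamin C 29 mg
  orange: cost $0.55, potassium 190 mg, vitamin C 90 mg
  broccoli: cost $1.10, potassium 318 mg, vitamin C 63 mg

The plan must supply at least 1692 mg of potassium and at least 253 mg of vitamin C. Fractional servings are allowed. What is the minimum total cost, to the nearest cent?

banana only: max(1692/474, 253/7) = 36.14 servings → $10.84.
spinach only: max(1692/517, 253/29) = 8.724 servings → $4.36.
orange only: max(1692/190, 253/90) = 8.905 servings → $4.90.
broccoli only: max(1692/318, 253/63) = 5.321 servings → $5.85.
banana + spinach with both targets exact would need a negative amount; discard.
banana + orange with both tight: 2.521 servings and 2.615 servings → $2.19.
banana + broccoli with both tight: 0.9459 servings and 3.911 servings → $4.59.
spinach + orange with both tight: 2.54 servings and 1.993 servings → $2.37.
spinach + broccoli with both tight: 1.12 servings and 3.5 servings → $4.41.
orange + broccoli: the both-tight solution has a negative serving — not a feasible corner.
The minimum over all feasible corners is $2.19.

$2.19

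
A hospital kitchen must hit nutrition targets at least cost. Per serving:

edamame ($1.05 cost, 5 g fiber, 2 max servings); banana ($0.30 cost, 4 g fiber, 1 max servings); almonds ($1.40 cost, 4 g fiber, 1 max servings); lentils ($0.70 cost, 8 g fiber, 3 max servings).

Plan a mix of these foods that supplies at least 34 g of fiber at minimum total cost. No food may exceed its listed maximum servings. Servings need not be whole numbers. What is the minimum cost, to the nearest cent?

Cost per g of fiber: banana $0.0750, lentils $0.0875, edamame $0.2100, almonds $0.3500.
Take 1 serving of banana: +4.0 g fiber for $0.30 (total $0.30, still need 30.0 g).
Take 3 servings of lentils: +24.0 g fiber for $2.10 (total $2.40, still need 6.0 g).
Take 1.2 servings of edamame: +6.0 g fiber for $1.26 (total $3.66, still need 0.0 g).
Filling from the cheapest source first is optimal under one linear minimum: $3.66.

$3.66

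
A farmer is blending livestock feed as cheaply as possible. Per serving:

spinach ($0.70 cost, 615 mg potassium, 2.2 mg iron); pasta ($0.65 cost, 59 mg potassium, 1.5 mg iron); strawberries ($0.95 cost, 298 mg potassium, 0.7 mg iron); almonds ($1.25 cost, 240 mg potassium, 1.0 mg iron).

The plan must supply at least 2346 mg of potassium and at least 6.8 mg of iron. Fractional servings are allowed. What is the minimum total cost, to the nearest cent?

With two linear requirements the optimum uses one or two foods; enumerate the corners.
spinach only: max(2346/615, 6.8/2.2) = 3.815 servings → $2.67.
pasta only: max(2346/59, 6.8/1.5) = 39.76 servings → $25.85.
strawberries only: max(2346/298, 6.8/0.7) = 9.714 servings → $9.23.
almonds only: max(2346/240, 6.8/1.0) = 9.775 servings → $12.22.
spinach + pasta with both targets exact would need a negative amount; discard.
spinach + strawberries with both tight: 1.707 servings and 4.35 servings → $5.33.
spinach + almonds: the both-tight solution has a negative serving — not a feasible corner.
pasta + strawberries with both tight: 0.947 servings and 7.685 servings → $7.92.
pasta + almonds: intersection lies outside the first quadrant.
strawberries + almonds with both tight: 5.492 servings and 2.955 servings → $8.91.
So the least-cost plan costs $2.67.

$2.67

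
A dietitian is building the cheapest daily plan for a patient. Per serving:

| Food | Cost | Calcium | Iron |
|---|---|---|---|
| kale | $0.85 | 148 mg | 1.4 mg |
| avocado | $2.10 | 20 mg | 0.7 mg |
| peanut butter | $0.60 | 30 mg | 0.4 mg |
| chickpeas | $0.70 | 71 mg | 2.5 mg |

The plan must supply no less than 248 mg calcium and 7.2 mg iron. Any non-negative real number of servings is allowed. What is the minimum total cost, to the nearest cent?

Two binding constraints pin down two serving amounts, so the optimal mix uses at most two foods. The candidates are each food alone (scaled to the tighter of calcium/iron) and each pair with both constraints tight.
kale only: max(248/148, 7.2/1.4) = 5.143 servings → $4.37.
avocado only: max(248/20, 7.2/0.7) = 12.4 servings → $26.04.
peanut butter only: max(248/30, 7.2/0.4) = 18 servings → $10.80.
chickpeas only: max(248/71, 7.2/2.5) = 3.493 servings → $2.45.
kale + avocado with both tight: 0.3915 servings and 9.503 servings → $20.29.
kale + peanut butter: the both-tight solution has a negative serving — not a feasible corner.
kale + chickpeas with both tight: 0.4021 servings and 2.655 servings → $2.20.
avocado + peanut butter with both tight: 8.985 servings and 2.277 servings → $20.23.
avocado + chickpeas with both targets exact would need a negative amount; discard.
peanut butter + chickpeas with both tight: 2.335 servings and 2.506 servings → $3.16.
So the least-cost plan costs $2.20.

$2.20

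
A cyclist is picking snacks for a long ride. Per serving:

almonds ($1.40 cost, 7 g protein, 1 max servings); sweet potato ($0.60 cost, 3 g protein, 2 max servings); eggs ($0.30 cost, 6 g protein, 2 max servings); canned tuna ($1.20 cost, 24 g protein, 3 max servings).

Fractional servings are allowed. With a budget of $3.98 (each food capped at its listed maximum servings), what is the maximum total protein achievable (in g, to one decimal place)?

79.6 g

Protein per dollar: eggs 20, canned tuna 20, almonds 5, sweet potato 5.
Take 2 servings of eggs: spends $0.60, +12.0 g protein (running total 12.0 g).
Take 2.817 servings of canned tuna: spends $3.38, +67.6 g protein (running total 79.6 g).
Filling greedily by protein-per-dollar is optimal for one linear limit, giving 79.6 g.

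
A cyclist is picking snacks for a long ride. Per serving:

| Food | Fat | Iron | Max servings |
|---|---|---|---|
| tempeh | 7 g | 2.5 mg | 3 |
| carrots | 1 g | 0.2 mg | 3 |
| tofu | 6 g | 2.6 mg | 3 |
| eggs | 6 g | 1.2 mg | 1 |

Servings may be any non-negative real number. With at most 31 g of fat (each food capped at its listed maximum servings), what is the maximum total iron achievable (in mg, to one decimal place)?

Iron per g fat: tofu 0.4333, tempeh 0.3571, carrots 0.2, eggs 0.2.
Take 3 servings of tofu: uses 18 g fat, +7.8 mg iron (running total 7.8 mg).
Take 1.857 servings of tempeh: uses 13 g fat, +4.6 mg iron (running total 12.4 mg).
Greedy by best ratio exhausts the fat allowance optimally: 12.4 mg.

12.4 mg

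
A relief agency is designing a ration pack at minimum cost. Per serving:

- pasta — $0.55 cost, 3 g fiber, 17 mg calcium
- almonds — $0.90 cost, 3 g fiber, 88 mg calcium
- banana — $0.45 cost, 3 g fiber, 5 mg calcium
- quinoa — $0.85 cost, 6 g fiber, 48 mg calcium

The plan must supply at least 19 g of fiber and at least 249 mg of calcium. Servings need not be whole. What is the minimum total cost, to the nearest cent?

Check every corner: each single food scaled to meet both minima, and each pair solved so both constraints bind.
pasta only: max(19/3, 249/17) = 14.65 servings → $8.06.
almonds only: max(19/3, 249/88) = 6.333 servings → $5.70.
banana only: max(19/3, 249/5) = 49.8 servings → $22.41.
quinoa only: max(19/6, 249/48) = 5.188 servings → $4.41.
pasta + almonds with both tight: 4.343 servings and 1.991 servings → $4.18.
pasta + banana: the both-tight solution has a negative serving — not a feasible corner.
pasta + quinoa with both targets exact would need a negative amount; discard.
almonds + banana with both tight: 2.618 servings and 3.715 servings → $4.03.
almonds + quinoa with both tight: 1.516 servings and 2.409 servings → $3.41.
banana + quinoa: intersection lies outside the first quadrant.
So the least-cost plan costs $3.41.

$3.41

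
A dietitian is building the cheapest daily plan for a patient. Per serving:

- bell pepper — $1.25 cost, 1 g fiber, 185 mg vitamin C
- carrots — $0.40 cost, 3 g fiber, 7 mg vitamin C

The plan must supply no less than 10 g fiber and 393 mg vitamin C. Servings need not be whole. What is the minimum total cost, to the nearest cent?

$3.59

The cheapest plan sits at a corner of the feasible region — with two constraints it uses at most two foods.
bell pepper only: max(10/1, 393/185) = 10 servings → $12.50.
carrots only: max(10/3, 393/7) = 56.14 servings → $22.46.
bell pepper + carrots with both tight: 2.024 servings and 2.659 servings → $3.59.
So the least-cost plan costs $3.59.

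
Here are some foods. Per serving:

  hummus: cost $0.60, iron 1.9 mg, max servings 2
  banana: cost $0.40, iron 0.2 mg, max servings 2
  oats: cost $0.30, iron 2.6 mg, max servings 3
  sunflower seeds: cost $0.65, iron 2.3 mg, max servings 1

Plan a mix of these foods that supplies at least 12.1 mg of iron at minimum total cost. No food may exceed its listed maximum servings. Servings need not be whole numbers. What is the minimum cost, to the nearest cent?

Cost per mg of iron: oats $0.1154, sunflower seeds $0.2826, hummus $0.3158, banana $2.0000.
Take 3 servings of oats: +7.8 mg iron for $0.90 (total $0.90, still need 4.3 mg).
Take 1 serving of sunflower seeds: +2.3 mg iron for $0.65 (total $1.55, still need 2.0 mg).
Take 1.053 servings of hummus: +2.0 mg iron for $0.63 (total $2.18, still need 0.0 mg).
Greedy by cheapest-per-mg is optimal for a single linear constraint, so the minimum cost is $2.18.

$2.18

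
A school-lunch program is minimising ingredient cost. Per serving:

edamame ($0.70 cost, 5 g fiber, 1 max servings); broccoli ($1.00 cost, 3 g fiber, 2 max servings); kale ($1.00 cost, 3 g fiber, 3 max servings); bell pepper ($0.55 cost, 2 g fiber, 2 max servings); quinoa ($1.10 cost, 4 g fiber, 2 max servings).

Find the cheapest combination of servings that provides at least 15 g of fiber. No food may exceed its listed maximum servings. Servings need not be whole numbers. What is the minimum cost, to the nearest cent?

$3.45

Cost per g of fiber: edamame $0.1400, bell pepper $0.2750, quinoa $0.2750, broccoli $0.3333, kale $0.3333.
Take 1 serving of edamame: +5.0 g fiber for $0.70 (total $0.70, still need 10.0 g).
Take 2 servings of bell pepper: +4.0 g fiber for $1.10 (total $1.80, still need 6.0 g).
Take 1.5 servings of quinoa: +6.0 g fiber for $1.65 (total $3.45, still need 0.0 g).
Filling from the cheapest source first is optimal under one linear minimum: $3.45.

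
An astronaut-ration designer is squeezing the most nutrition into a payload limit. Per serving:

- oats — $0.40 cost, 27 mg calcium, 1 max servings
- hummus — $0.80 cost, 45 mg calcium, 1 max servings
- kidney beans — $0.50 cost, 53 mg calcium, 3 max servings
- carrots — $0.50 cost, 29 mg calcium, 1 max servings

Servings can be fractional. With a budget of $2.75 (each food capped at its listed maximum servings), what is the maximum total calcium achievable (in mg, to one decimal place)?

234.7 mg

Calcium per dollar: kidney beans 106, oats 67.5, carrots 58, hummus 56.25.
Take 3 servings of kidney beans: spends $1.50, +159.0 mg calcium (running total 159.0 mg).
Take 1 serving of oats: spends $0.40, +27.0 mg calcium (running total 186.0 mg).
Take 1 serving of carrots: spends $0.50, +29.0 mg calcium (running total 215.0 mg).
Take 0.4375 servings of hummus: spends $0.35, +19.7 mg calcium (running total 234.7 mg).
Greedy by best ratio exhausts the cost allowance optimally: 234.7 mg.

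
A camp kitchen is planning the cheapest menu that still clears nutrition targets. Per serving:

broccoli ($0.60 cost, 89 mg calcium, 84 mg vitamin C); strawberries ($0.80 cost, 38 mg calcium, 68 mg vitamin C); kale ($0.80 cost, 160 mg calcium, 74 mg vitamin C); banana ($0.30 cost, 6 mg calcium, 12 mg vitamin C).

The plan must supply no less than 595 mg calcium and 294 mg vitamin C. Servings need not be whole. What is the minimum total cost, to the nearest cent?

$3.04

An LP optimum is at a vertex; with two nutrient constraints at most two foods are used. Check each candidate.
broccoli only: max(595/89, 294/84) = 6.685 servings → $4.01.
strawberries only: max(595/38, 294/68) = 15.66 servings → $12.53.
kale only: max(595/160, 294/74) = 3.973 servings → $3.18.
banana only: max(595/6, 294/12) = 99.17 servings → $29.75.
broccoli + strawberries with both targets exact would need a negative amount; discard.
broccoli + kale with both tight: 0.4392 servings and 3.474 servings → $3.04.
broccoli + banana: the both-tight solution has a negative serving — not a feasible corner.
strawberries + kale with both tight: 0.3731 servings and 3.63 servings → $3.20.
strawberries + banana with both targets exact would need a negative amount; discard.
kale + banana with both tight: 3.642 servings and 2.039 servings → $3.53.
The minimum over all feasible corners is $3.04.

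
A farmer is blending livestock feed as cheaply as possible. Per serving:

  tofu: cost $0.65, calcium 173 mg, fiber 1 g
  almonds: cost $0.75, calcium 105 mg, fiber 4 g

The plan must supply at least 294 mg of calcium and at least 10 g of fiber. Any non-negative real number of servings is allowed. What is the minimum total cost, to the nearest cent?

With two linear requirements the optimum uses one or two foods; enumerate the corners.
tofu only: max(294/173, 10/1) = 10 servings → $6.50.
almonds only: max(294/105, 10/4) = 2.8 servings → $2.10.
tofu + almonds with both tight: 0.2147 servings and 2.446 servings → $1.97.
The minimum over all feasible corners is $1.97.

$1.97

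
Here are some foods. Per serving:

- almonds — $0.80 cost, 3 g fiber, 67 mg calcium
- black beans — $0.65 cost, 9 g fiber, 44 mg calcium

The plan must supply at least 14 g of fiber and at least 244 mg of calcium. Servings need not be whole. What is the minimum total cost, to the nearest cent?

This is a tiny linear program; its minimum lies at a vertex of the feasible set. List the vertices and price them.
almonds only: max(14/3, 244/67) = 4.667 servings → $3.73.
black beans only: max(14/9, 244/44) = 5.545 servings → $3.60.
almonds + black beans with both tight: 3.355 servings and 0.4374 servings → $2.97.
The minimum over all feasible corners is $2.97.

$2.97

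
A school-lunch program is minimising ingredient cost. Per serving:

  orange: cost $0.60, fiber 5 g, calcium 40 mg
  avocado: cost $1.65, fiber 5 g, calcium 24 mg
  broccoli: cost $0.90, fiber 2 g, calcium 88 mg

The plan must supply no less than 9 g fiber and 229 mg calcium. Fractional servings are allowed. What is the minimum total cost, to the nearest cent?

$2.52

Check every corner: each single food scaled to meet both minima, and each pair solved so both constraints bind.
orange only: max(9/5, 229/40) = 5.725 servings → $3.44.
avocado only: max(9/5, 229/24) = 9.542 servings → $15.74.
broccoli only: max(9/2, 229/88) = 4.5 servings → $4.05.
orange + avocado: the both-tight solution has a negative serving — not a feasible corner.
orange + broccoli with both tight: 0.9278 servings and 2.181 servings → $2.52.
avocado + broccoli with both tight: 0.852 servings and 2.37 servings → $3.54.
So the least-cost plan costs $2.52.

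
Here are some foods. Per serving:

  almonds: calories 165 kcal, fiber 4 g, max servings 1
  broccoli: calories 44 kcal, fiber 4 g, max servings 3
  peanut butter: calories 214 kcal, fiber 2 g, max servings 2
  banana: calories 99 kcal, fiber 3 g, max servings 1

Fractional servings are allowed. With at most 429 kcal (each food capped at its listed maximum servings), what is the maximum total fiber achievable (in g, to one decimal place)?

19.3 g

Fiber per kcal: broccoli 0.09091, banana 0.0303, almonds 0.02424, peanut butter 0.009346.
Take 3 servings of broccoli: uses 132 kcal, +12.0 g fiber (running total 12.0 g).
Take 1 serving of banana: uses 99 kcal, +3.0 g fiber (running total 15.0 g).
Take 1 serving of almonds: uses 165 kcal, +4.0 g fiber (running total 19.0 g).
Take 0.1542 servings of peanut butter: uses 33 kcal, +0.3 g fiber (running total 19.3 g).
Filling greedily by fiber-per-kcal is optimal for one linear limit, giving 19.3 g.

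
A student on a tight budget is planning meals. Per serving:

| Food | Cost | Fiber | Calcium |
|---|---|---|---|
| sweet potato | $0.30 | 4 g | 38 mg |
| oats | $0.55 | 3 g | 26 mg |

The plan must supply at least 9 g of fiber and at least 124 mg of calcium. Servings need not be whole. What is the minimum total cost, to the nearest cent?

Check every corner: each single food scaled to meet both minima, and each pair solved so both constraints bind.
sweet potato only: max(9/4, 124/38) = 3.263 servings → $0.98.
oats only: max(9/3, 124/26) = 4.769 servings → $2.62.
sweet potato + oats: intersection lies outside the first quadrant.
Cheapest feasible corner: $0.98.

$0.98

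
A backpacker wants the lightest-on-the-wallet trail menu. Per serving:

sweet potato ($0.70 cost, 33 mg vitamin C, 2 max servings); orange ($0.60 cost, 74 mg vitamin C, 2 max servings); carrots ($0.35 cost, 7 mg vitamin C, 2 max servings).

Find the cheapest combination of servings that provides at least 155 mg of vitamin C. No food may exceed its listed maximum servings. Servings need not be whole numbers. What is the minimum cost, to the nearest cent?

$1.35

Cost per mg of vitamin C: orange $0.0081, sweet potato $0.0212, carrots $0.0500.
Take 2 servings of orange: +148.0 mg vitamin C for $1.20 (total $1.20, still need 7.0 mg).
Take 0.2121 servings of sweet potato: +7.0 mg vitamin C for $0.15 (total $1.35, still need 0.0 mg).
Greedy by cheapest-per-mg is optimal for a single linear constraint, so the minimum cost is $1.35.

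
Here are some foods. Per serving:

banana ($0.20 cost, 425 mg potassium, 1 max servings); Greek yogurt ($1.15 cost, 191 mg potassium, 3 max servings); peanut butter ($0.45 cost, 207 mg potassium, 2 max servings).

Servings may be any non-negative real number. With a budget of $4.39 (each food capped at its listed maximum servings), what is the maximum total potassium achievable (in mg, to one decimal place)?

1385.4 mg

Potassium per dollar: banana 2125, peanut butter 460, Greek yogurt 166.1.
Take 1 serving of banana: spends $0.20, +425.0 mg potassium (running total 425.0 mg).
Take 2 servings of peanut butter: spends $0.90, +414.0 mg potassium (running total 839.0 mg).
Take 2.861 servings of Greek yogurt: spends $3.29, +546.4 mg potassium (running total 1385.4 mg).
Filling greedily by potassium-per-dollar is optimal for one linear limit, giving 1385.4 mg.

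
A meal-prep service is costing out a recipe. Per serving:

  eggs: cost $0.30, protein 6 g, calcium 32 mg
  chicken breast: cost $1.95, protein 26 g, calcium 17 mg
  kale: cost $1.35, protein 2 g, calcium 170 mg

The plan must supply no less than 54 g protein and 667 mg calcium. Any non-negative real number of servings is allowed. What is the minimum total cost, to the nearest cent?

With two linear requirements the optimum uses one or two foods; enumerate the corners.
eggs only: max(54/6, 667/32) = 20.84 servings → $6.25.
chicken breast only: max(54/26, 667/17) = 39.24 servings → $76.51.
kale only: max(54/2, 667/170) = 27 servings → $36.45.
eggs + chicken breast with both targets exact would need a negative amount; discard.
eggs + kale with both tight: 8.207 servings and 2.379 servings → $5.67.
chicken breast + kale with both tight: 1.789 servings and 3.745 servings → $8.54.
Cheapest feasible corner: $5.67.

$5.67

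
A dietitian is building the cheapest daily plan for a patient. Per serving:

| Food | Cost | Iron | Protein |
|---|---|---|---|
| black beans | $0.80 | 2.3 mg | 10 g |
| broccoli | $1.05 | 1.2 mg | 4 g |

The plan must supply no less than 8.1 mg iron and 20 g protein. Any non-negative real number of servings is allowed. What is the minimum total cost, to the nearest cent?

$2.82

Minimising a linear cost over {iron ≥ 8.1, protein ≥ 20, servings ≥ 0} — the optimum is at a vertex, using one or two foods.
black beans only: max(8.1/2.3, 20/10) = 3.522 servings → $2.82.
broccoli only: max(8.1/1.2, 20/4) = 6.75 servings → $7.09.
black beans + broccoli: the both-tight solution has a negative serving — not a feasible corner.
So the least-cost plan costs $2.82.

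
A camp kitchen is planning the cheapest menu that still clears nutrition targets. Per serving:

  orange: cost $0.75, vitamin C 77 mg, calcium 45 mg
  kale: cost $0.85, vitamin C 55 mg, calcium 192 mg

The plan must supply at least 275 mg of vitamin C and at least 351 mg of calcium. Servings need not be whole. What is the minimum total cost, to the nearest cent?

$3.05

A basic optimal solution has at most two foods positive. Try each food alone and each pair with both targets met exactly.
orange only: max(275/77, 351/45) = 7.8 servings → $5.85.
kale only: max(275/55, 351/192) = 5 servings → $4.25.
orange + kale with both tight: 2.721 servings and 1.19 servings → $3.05.
So the least-cost plan costs $3.05.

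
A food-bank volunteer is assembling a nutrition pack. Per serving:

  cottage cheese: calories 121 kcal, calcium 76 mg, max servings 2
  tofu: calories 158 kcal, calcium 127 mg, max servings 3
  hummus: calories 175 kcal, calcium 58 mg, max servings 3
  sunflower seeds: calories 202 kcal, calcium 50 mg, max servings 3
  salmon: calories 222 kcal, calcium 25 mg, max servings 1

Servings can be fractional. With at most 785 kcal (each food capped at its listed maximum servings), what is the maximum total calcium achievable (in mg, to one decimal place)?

Calcium per kcal: tofu 0.8038, cottage cheese 0.6281, hummus 0.3314, sunflower seeds 0.2475, salmon 0.1126.
Take 3 servings of tofu: uses 474 kcal, +381.0 mg calcium (running total 381.0 mg).
Take 2 servings of cottage cheese: uses 242 kcal, +152.0 mg calcium (running total 533.0 mg).
Take 0.3943 servings of hummus: uses 69 kcal, +22.9 mg calcium (running total 555.9 mg).
Filling greedily by calcium-per-kcal is optimal for one linear limit, giving 555.9 mg.

555.9 mg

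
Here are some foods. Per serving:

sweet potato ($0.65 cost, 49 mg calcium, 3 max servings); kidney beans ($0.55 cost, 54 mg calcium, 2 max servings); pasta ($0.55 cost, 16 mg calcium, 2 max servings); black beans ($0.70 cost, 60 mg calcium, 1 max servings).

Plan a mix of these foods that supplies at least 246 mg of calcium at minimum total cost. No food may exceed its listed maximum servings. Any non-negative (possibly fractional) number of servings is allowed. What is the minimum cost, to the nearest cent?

Cost per mg of calcium: kidney beans $0.0102, black beans $0.0117, sweet potato $0.0133, pasta $0.0344.
Take 2 servings of kidney beans: +108.0 mg calcium for $1.10 (total $1.10, still need 138.0 mg).
Take 1 serving of black beans: +60.0 mg calcium for $0.70 (total $1.80, still need 78.0 mg).
Take 1.592 servings of sweet potato: +78.0 mg calcium for $1.03 (total $2.83, still need 0.0 mg).
Greedy by cheapest-per-mg is optimal for a single linear constraint, so the minimum cost is $2.83.

$2.83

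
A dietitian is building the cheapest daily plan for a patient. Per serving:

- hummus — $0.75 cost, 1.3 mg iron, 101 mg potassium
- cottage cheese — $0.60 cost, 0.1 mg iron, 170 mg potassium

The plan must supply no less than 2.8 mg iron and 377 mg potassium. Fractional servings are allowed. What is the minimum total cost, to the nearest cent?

$2.15

At the optimum either one food covers both requirements or two foods hit both targets exactly; no other combination can be cheaper.
hummus only: max(2.8/1.3, 377/101) = 3.733 servings → $2.80.
cottage cheese only: max(2.8/0.1, 377/170) = 28 servings → $16.80.
hummus + cottage cheese with both tight: 2.078 servings and 0.9829 servings → $2.15.
So the least-cost plan costs $2.15.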